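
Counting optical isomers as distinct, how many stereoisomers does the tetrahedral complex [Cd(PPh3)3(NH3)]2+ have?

1

All four vertices of a tetrahedron are equivalent and mutually adjacent, so cis/trans isomerism cannot arise.
Only one geometric arrangement is possible.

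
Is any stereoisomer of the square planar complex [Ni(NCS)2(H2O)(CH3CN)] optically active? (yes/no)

no

In a square planar complex each vertex has one trans partner and two cis neighbours.
Working through the distinct placements yields 2 geometric isomers: NCS cis; NCS trans.
Each arrangement has an internal mirror plane or centre of symmetry, so none is chiral.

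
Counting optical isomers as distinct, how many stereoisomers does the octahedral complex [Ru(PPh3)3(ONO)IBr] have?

The six octahedral sites form three mutually perpendicular trans pairs.
There are 4 geometric isomers: PPh3 mer (3 arrangements); PPh3 fac (chiral).
One of these lacks any improper symmetry element and so occurs as an enantiomeric pair, giving 4 + 1 = 5 stereoisomers in total.

5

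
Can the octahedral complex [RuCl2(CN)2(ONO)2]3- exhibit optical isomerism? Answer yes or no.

yes

An octahedron has six vertices in three trans pairs; every non-trans pair is cis.
The distinct arrangements are (5 in all): Cl trans, CN trans, ONO trans; Cl cis, CN trans, ONO cis; Cl cis, CN cis, ONO trans; Cl cis, CN cis, ONO cis (chiral); Cl trans, CN cis, ONO cis.
One of these lacks any improper symmetry element and so occurs as an enantiomeric pair, giving 5 + 1 = 6 stereoisomers in total.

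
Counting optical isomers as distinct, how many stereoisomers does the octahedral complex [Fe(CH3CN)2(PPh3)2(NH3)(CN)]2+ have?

In an octahedral complex each vertex has one trans partner and four cis neighbours.
Working through the distinct placements yields 6 geometric isomers: CH3CN trans, PPh3 trans; CH3CN trans, PPh3 cis; CH3CN cis, PPh3 trans; CH3CN cis, PPh3 cis (3 arrangements, 2 chiral).
Of these, 2 lack any improper symmetry element and so occur as enantiomeric pairs, giving 6 + 2 = 8 stereoisomers in total.

8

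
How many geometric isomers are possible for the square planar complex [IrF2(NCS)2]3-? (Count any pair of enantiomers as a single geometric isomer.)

In a square planar complex each vertex has one trans partner and two cis neighbours.
Working through the distinct placements yields 2 geometric isomers: F cis; F trans.

2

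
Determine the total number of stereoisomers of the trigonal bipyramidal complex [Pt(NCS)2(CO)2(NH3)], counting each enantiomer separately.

6

A trigonal bipyramid has two axial and three equatorial sites, which are chemically inequivalent.
Exhaustive case analysis gives 5 geometric isomers.
One of these lacks any improper symmetry element and so occurs as an enantiomeric pair, giving 5 + 1 = 6 stereoisomers in total.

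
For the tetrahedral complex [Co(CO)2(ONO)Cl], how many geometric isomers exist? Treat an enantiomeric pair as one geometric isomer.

In a tetrahedral complex all four positions are equivalent and every pair of ligands is adjacent — there is no cis/trans distinction.
Only one geometric arrangement is possible.

1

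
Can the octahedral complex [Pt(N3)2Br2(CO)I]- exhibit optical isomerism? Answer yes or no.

An octahedron has six vertices in three trans pairs; every non-trans pair is cis.
Working through the distinct placements yields 6 geometric isomers: N3 trans, Br trans; N3 cis, Br trans; N3 trans, Br cis; N3 cis, Br cis (3 arrangements, 2 chiral).
Of these, 2 lack any improper symmetry element and so occur as enantiomeric pairs, giving 6 + 2 = 8 stereoisomers in total.

yes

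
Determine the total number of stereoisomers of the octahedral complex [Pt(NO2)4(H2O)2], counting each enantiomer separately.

2

In an octahedral complex each vertex has one trans partner and four cis neighbours.
There are 2 geometric isomers: H2O trans; H2O cis.
Each arrangement has an internal mirror plane or centre of symmetry, so none is chiral.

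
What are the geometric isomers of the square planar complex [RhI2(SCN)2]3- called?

cis and trans

A square has two trans pairs of vertices; adjacent vertices are cis.
Working through the distinct placements yields 2 geometric isomers: I cis; I trans.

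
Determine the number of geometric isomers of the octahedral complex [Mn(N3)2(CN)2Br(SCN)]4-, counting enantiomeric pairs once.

6

In an octahedral complex each vertex has one trans partner and four cis neighbours.
Systematic placement gives 6 geometric isomers: N3 cis, CN cis (3 arrangements, 2 chiral); N3 trans, CN cis; N3 cis, CN trans; N3 trans, CN trans.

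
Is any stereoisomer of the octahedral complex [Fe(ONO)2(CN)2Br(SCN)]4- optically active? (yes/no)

yes

An octahedron has six vertices in three trans pairs; every non-trans pair is cis.
There are 6 geometric isomers: ONO cis, CN cis (3 arrangements, 2 chiral); ONO trans, CN cis; ONO cis, CN trans; ONO trans, CN trans.
Of these, 2 lack any improper symmetry element and so occur as enantiomeric pairs, giving 6 + 2 = 8 stereoisomers in total.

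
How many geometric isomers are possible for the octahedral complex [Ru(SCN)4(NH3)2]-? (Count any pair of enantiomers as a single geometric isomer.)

2

The six octahedral sites form three mutually perpendicular trans pairs.
There are 2 geometric isomers: NH3 trans; NH3 cis.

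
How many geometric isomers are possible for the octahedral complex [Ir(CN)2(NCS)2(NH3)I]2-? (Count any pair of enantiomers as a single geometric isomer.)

6

In an octahedral complex each vertex has one trans partner and four cis neighbours.
There are 6 geometric isomers: CN trans, NCS cis; CN trans, NCS trans; CN cis, NCS cis (3 arrangements, 2 chiral); CN cis, NCS trans.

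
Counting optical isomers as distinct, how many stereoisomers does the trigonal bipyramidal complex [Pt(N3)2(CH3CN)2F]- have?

6

In a trigonal bipyramid the two axial positions differ from the three equatorial ones.
Exhaustive case analysis gives 5 geometric isomers.
One of these lacks any improper symmetry element and so occurs as an enantiomeric pair, giving 5 + 1 = 6 stereoisomers in total.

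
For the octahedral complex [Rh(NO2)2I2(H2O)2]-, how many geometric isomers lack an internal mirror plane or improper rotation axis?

1

An octahedron has six vertices in three trans pairs; every non-trans pair is cis.
Systematic placement gives 5 geometric isomers: NO2 trans, I trans, H2O trans; NO2 cis, I cis, H2O trans; NO2 trans, I cis, H2O cis; NO2 cis, I cis, H2O cis (chiral); NO2 cis, I trans, H2O cis.
One of these lacks any improper symmetry element and so occurs as an enantiomeric pair, giving 5 + 1 = 6 stereoisomers in total.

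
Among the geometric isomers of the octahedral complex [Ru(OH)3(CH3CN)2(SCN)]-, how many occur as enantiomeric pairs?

The six octahedral sites form three mutually perpendicular trans pairs.
The distinct arrangements are (3 in all): OH mer, CH3CN trans; OH fac, CH3CN cis; OH mer, CH3CN cis.
Each arrangement has an internal mirror plane or centre of symmetry, so none is chiral.

0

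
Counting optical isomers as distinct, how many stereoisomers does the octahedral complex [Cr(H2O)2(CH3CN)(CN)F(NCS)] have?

15

Exhaustive case analysis gives 9 geometric isomers.
Of these, 6 lack any improper symmetry element and so occur as enantiomeric pairs, giving 9 + 6 = 15 stereoisomers in total.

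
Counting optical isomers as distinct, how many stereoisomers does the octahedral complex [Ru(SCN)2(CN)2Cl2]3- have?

An octahedron has six vertices in three trans pairs; every non-trans pair is cis.
Systematic placement gives 5 geometric isomers: SCN trans, CN trans, Cl trans; SCN cis, CN trans, Cl cis; SCN trans, CN cis, Cl cis; SCN cis, CN cis, Cl cis (chiral); SCN cis, CN cis, Cl trans.
One of these lacks any improper symmetry element and so occurs as an enantiomeric pair, giving 5 + 1 = 6 stereoisomers in total.

6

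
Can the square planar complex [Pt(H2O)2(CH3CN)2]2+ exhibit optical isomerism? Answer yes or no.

no

A square has two trans pairs of vertices; adjacent vertices are cis.
Working through the distinct placements yields 2 geometric isomers: H2O cis; H2O trans.
Each arrangement has an internal mirror plane or centre of symmetry, so none is chiral.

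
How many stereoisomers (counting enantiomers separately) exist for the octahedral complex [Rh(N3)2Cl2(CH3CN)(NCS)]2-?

8

An octahedron has six vertices in three trans pairs; every non-trans pair is cis.
The distinct arrangements are (6 in all): N3 cis, Cl cis (3 arrangements, 2 chiral); N3 trans, Cl cis; N3 cis, Cl trans; N3 trans, Cl trans.
Of these, 2 lack any improper symmetry element and so occur as enantiomeric pairs, giving 6 + 2 = 8 stereoisomers in total.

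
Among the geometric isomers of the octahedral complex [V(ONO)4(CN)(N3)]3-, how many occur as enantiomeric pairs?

0

In an octahedral complex each vertex has one trans partner and four cis neighbours.
There are 2 geometric isomers: CN and N3 mutually trans; CN and N3 mutually cis.
Each arrangement has an internal mirror plane or centre of symmetry, so none is chiral.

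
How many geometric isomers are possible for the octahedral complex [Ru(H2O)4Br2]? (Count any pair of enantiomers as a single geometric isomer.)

In an octahedral complex each vertex has one trans partner and four cis neighbours.
The distinct arrangements are (2 in all): Br trans; Br cis.

2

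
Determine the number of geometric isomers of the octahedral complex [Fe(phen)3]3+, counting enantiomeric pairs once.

1

An octahedron has six vertices in three trans pairs; every non-trans pair is cis.
Each phen is bidentate and must span two cis positions.
Only one geometric arrangement is possible; it has no improper symmetry element, so it exists as a pair of enantiomers (2 stereoisomers).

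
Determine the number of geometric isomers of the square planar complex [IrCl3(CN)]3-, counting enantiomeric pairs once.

Only one geometric arrangement is possible.

1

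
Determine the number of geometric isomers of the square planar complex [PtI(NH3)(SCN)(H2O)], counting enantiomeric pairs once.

3

A square has two trans pairs of vertices; adjacent vertices are cis.
There are 3 geometric isomers: (H2O/NH3 trans, I/SCN trans); (H2O/SCN trans, I/NH3 trans); (H2O/I trans, NH3/SCN trans).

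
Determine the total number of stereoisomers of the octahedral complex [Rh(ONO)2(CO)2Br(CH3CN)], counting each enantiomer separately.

8

The six octahedral sites form three mutually perpendicular trans pairs.
Working through the distinct placements yields 6 geometric isomers: ONO trans, CO trans; ONO cis, CO cis (3 arrangements, 2 chiral); ONO trans, CO cis; ONO cis, CO trans.
Of these, 2 lack any improper symmetry element and so occur as enantiomeric pairs, giving 6 + 2 = 8 stereoisomers in total.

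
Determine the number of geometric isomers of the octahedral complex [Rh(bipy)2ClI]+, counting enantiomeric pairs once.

The six octahedral sites form three mutually perpendicular trans pairs.
Each bipy is bidentate and must span two cis positions.
Systematic placement gives 2 geometric isomers: Cl and I mutually trans; Cl and I mutually cis (chiral).

2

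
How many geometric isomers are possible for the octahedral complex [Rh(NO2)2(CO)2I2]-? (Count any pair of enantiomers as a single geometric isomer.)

The distinct arrangements are (5 in all): NO2 trans, CO trans, I trans; NO2 cis, CO trans, I cis; NO2 trans, CO cis, I cis; NO2 cis, CO cis, I cis (chiral); NO2 cis, CO cis, I trans.

5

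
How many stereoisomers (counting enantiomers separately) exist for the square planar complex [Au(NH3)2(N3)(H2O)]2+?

2

A square has two trans pairs of vertices; adjacent vertices are cis.
There are 2 geometric isomers: NH3 cis; NH3 trans.
Each arrangement has an internal mirror plane or centre of symmetry, so none is chiral.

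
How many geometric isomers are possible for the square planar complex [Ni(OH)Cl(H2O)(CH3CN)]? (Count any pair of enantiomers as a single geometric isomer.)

In a square planar complex each vertex has one trans partner and two cis neighbours.
The distinct arrangements are (3 in all): (CH3CN/H2O trans, Cl/OH trans); (CH3CN/OH trans, Cl/H2O trans); (CH3CN/Cl trans, H2O/OH trans).

3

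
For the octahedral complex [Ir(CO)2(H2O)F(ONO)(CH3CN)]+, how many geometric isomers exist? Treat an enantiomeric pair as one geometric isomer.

The six octahedral sites form three mutually perpendicular trans pairs.
Systematic enumeration (placing each ligand type in turn and discarding arrangements equivalent by rotation or reflection) gives 9 geometric isomers.

9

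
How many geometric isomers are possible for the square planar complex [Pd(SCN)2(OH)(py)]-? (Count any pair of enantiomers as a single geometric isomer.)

2

The distinct arrangements are (2 in all): SCN cis; SCN trans.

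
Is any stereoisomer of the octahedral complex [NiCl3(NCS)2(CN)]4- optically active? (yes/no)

no

The distinct arrangements are (3 in all): Cl mer, NCS trans; Cl fac, NCS cis; Cl mer, NCS cis.
Each arrangement has an internal mirror plane or centre of symmetry, so none is chiral.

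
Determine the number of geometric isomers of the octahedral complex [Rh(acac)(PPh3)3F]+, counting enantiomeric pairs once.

The six octahedral sites form three mutually perpendicular trans pairs.
Each acac is bidentate and must span two cis positions.
There are 2 geometric isomers: PPh3 fac; PPh3 mer.

2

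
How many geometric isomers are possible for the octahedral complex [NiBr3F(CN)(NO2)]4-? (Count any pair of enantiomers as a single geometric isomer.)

4

In an octahedral complex each vertex has one trans partner and four cis neighbours.
There are 4 geometric isomers: Br mer (3 arrangements); Br fac (chiral).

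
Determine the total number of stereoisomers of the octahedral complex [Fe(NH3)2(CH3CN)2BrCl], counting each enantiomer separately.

In an octahedral complex each vertex has one trans partner and four cis neighbours.
Working through the distinct placements yields 6 geometric isomers: NH3 trans, CH3CN cis; NH3 cis, CH3CN cis (3 arrangements, 2 chiral); NH3 trans, CH3CN trans; NH3 cis, CH3CN trans.
Of these, 2 lack any improper symmetry element and so occur as enantiomeric pairs, giving 6 + 2 = 8 stereoisomers in total.

8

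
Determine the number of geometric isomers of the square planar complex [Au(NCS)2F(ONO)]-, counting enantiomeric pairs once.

A square has two trans pairs of vertices; adjacent vertices are cis.
The distinct arrangements are (2 in all): NCS cis; NCS trans.

2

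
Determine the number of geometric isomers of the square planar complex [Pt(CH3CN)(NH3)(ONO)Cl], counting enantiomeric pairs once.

In a square planar complex each vertex has one trans partner and two cis neighbours.
The distinct arrangements are (3 in all): (CH3CN/NH3 trans, Cl/ONO trans); (CH3CN/ONO trans, Cl/NH3 trans); (CH3CN/Cl trans, NH3/ONO trans).

3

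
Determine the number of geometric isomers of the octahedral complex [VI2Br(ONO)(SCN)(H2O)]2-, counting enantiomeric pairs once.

9

An octahedron has six vertices in three trans pairs; every non-trans pair is cis.
Systematic enumeration (placing each ligand type in turn and discarding arrangements equivalent by rotation or reflection) gives 9 geometric isomers.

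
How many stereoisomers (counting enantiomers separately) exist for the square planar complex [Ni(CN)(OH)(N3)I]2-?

In a square planar complex each vertex has one trans partner and two cis neighbours.
Systematic placement gives 3 geometric isomers: (CN/N3 trans, I/OH trans); (CN/OH trans, I/N3 trans); (CN/I trans, N3/OH trans).
Each arrangement has an internal mirror plane or centre of symmetry, so none is chiral.

3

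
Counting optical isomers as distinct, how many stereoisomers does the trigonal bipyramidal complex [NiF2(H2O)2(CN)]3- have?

6

A trigonal bipyramid has two axial and three equatorial sites, which are chemically inequivalent.
Systematic enumeration (placing each ligand type in turn and discarding arrangements equivalent by rotation or reflection) gives 5 geometric isomers.
One of these lacks any improper symmetry element and so occurs as an enantiomeric pair, giving 5 + 1 = 6 stereoisomers in total.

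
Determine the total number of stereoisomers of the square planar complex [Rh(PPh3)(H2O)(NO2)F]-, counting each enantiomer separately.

3

Working through the distinct placements yields 3 geometric isomers: (F/NO2 trans, H2O/PPh3 trans); (F/PPh3 trans, H2O/NO2 trans); (F/H2O trans, NO2/PPh3 trans).
Each arrangement has an internal mirror plane or centre of symmetry, so none is chiral.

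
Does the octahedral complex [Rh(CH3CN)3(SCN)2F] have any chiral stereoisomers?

no

An octahedron has six vertices in three trans pairs; every non-trans pair is cis.
There are 3 geometric isomers: CH3CN mer, SCN trans; CH3CN mer, SCN cis; CH3CN fac, SCN cis.
Each arrangement has an internal mirror plane or centre of symmetry, so none is chiral.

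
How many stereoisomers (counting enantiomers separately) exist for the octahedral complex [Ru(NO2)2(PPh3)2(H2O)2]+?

An octahedron has six vertices in three trans pairs; every non-trans pair is cis.
Systematic placement gives 5 geometric isomers: NO2 trans, PPh3 trans, H2O trans; NO2 cis, PPh3 cis, H2O trans; NO2 cis, PPh3 trans, H2O cis; NO2 cis, PPh3 cis, H2O cis (chiral); NO2 trans, PPh3 cis, H2O cis.
One of these lacks any improper symmetry element and so occurs as an enantiomeric pair, giving 5 + 1 = 6 stereoisomers in total.

6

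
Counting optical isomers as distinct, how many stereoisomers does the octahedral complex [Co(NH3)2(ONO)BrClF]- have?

15

An octahedron has six vertices in three trans pairs; every non-trans pair is cis.
Placing the ligands in turn and identifying arrangements related by rotation or reflection leaves 9 distinct geometric isomers.
Of these, 6 lack any improper symmetry element and so occur as enantiomeric pairs, giving 9 + 6 = 15 stereoisomers in total.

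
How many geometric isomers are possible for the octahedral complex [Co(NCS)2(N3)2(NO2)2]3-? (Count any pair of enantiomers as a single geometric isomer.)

5

The six octahedral sites form three mutually perpendicular trans pairs.
There are 5 geometric isomers: NCS trans, N3 trans, NO2 trans; NCS cis, N3 trans, NO2 cis; NCS cis, N3 cis, NO2 trans; NCS cis, N3 cis, NO2 cis (chiral); NCS trans, N3 cis, NO2 cis.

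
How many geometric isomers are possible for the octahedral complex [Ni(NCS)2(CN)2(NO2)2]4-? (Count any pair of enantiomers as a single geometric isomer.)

5

An octahedron has six vertices in three trans pairs; every non-trans pair is cis.
There are 5 geometric isomers: NCS trans, CN trans, NO2 trans; NCS cis, CN trans, NO2 cis; NCS cis, CN cis, NO2 trans; NCS cis, CN cis, NO2 cis (chiral); NCS trans, CN cis, NO2 cis.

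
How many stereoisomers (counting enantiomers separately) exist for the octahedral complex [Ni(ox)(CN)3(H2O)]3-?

2

An octahedron has six vertices in three trans pairs; every non-trans pair is cis.
Each ox is bidentate and must span two cis positions.
There are 2 geometric isomers: CN mer; CN fac.
Each arrangement has an internal mirror plane or centre of symmetry, so none is chiral.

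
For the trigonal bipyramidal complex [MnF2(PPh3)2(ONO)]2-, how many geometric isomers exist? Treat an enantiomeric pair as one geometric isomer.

In a trigonal bipyramid the two axial positions differ from the three equatorial ones.
Exhaustive case analysis gives 5 geometric isomers.

5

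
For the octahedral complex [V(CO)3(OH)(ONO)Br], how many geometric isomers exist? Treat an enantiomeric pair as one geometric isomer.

The six octahedral sites form three mutually perpendicular trans pairs.
Systematic placement gives 4 geometric isomers: CO mer (3 arrangements); CO fac (chiral).

4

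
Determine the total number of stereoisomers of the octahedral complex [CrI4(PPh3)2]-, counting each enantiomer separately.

The six octahedral sites form three mutually perpendicular trans pairs.
Working through the distinct placements yields 2 geometric isomers: PPh3 trans; PPh3 cis.
Each arrangement has an internal mirror plane or centre of symmetry, so none is chiral.

2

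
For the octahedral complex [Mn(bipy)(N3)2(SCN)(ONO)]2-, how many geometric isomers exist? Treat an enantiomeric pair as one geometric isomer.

The six octahedral sites form three mutually perpendicular trans pairs.
Each bipy is bidentate and must span two cis positions.
Working through the distinct placements yields 4 geometric isomers: N3 trans; N3 cis (3 arrangements, 2 chiral).

4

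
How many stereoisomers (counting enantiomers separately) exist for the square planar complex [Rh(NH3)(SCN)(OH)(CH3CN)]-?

A square has two trans pairs of vertices; adjacent vertices are cis.
The distinct arrangements are (3 in all): (CH3CN/OH trans, NH3/SCN trans); (CH3CN/SCN trans, NH3/OH trans); (CH3CN/NH3 trans, OH/SCN trans).
Each arrangement has an internal mirror plane or centre of symmetry, so none is chiral.

3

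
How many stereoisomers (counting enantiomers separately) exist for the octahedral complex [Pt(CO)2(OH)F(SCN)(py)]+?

In an octahedral complex each vertex has one trans partner and four cis neighbours.
Systematic enumeration (placing each ligand type in turn and discarding arrangements equivalent by rotation or reflection) gives 9 geometric isomers.
Of these, 6 lack any improper symmetry element and so occur as enantiomeric pairs, giving 9 + 6 = 15 stereoisomers in total.

15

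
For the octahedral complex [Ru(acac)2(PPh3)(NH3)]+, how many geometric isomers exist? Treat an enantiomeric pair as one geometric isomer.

2

Each acac is bidentate and must span two cis positions.
Working through the distinct placements yields 2 geometric isomers: PPh3 and NH3 mutually trans; PPh3 and NH3 mutually cis (chiral).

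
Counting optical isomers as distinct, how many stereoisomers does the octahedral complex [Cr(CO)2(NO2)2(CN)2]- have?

6

An octahedron has six vertices in three trans pairs; every non-trans pair is cis.
Systematic placement gives 5 geometric isomers: CO trans, NO2 trans, CN trans; CO cis, NO2 cis, CN trans; CO cis, NO2 trans, CN cis; CO cis, NO2 cis, CN cis (chiral); CO trans, NO2 cis, CN cis.
One of these lacks any improper symmetry element and so occurs as an enantiomeric pair, giving 5 + 1 = 6 stereoisomers in total.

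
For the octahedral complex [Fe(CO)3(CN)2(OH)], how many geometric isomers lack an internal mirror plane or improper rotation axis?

0

The six octahedral sites form three mutually perpendicular trans pairs.
Systematic placement gives 3 geometric isomers: CO mer, CN trans; CO fac, CN cis; CO mer, CN cis.
Each arrangement has an internal mirror plane or centre of symmetry, so none is chiral.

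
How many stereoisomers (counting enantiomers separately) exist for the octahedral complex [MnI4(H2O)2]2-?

2

In an octahedral complex each vertex has one trans partner and four cis neighbours.
The distinct arrangements are (2 in all): H2O trans; H2O cis.
Each arrangement has an internal mirror plane or centre of symmetry, so none is chiral.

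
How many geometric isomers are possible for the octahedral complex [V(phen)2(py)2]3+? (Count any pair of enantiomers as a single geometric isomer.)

An octahedron has six vertices in three trans pairs; every non-trans pair is cis.
Each phen is bidentate and must span two cis positions.
Working through the distinct placements yields 2 geometric isomers: py trans; py cis (chiral).

2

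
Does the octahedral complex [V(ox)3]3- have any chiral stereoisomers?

yes

Each ox is bidentate and must span two cis positions.
Only one geometric arrangement is possible; it has no improper symmetry element, so it exists as a pair of enantiomers (2 stereoisomers).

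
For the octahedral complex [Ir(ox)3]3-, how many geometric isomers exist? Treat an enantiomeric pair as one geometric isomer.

1

An octahedron has six vertices in three trans pairs; every non-trans pair is cis.
Each ox is bidentate and must span two cis positions.
Only one geometric arrangement is possible; it has no improper symmetry element, so it exists as a pair of enantiomers (2 stereoisomers).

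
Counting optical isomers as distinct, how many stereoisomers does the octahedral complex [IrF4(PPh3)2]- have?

There are 2 geometric isomers: PPh3 trans; PPh3 cis.
Each arrangement has an internal mirror plane or centre of symmetry, so none is chiral.

2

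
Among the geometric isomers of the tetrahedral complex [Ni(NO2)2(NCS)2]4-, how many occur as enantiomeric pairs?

0

All four vertices of a tetrahedron are equivalent and mutually adjacent, so cis/trans isomerism cannot arise.
Only one geometric arrangement is possible.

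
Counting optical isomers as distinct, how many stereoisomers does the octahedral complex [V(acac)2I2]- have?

3

Each acac is bidentate and must span two cis positions.
There are 2 geometric isomers: I trans; I cis (chiral).
One of these lacks any improper symmetry element and so occurs as an enantiomeric pair, giving 2 + 1 = 3 stereoisomers in total.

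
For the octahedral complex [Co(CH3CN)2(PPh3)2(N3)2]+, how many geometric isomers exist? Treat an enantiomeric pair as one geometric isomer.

The six octahedral sites form three mutually perpendicular trans pairs.
There are 5 geometric isomers: CH3CN trans, PPh3 trans, N3 trans; CH3CN trans, PPh3 cis, N3 cis; CH3CN cis, PPh3 trans, N3 cis; CH3CN cis, PPh3 cis, N3 cis (chiral); CH3CN cis, PPh3 cis, N3 trans.

5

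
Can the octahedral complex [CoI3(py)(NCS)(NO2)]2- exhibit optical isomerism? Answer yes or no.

yes

In an octahedral complex each vertex has one trans partner and four cis neighbours.
Working through the distinct placements yields 4 geometric isomers: I mer (3 arrangements); I fac (chiral).
One of these lacks any improper symmetry element and so occurs as an enantiomeric pair, giving 4 + 1 = 5 stereoisomers in total.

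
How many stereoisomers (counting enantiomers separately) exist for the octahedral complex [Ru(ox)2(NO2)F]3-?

3

In an octahedral complex each vertex has one trans partner and four cis neighbours.
Each ox is bidentate and must span two cis positions.
The distinct arrangements are (2 in all): NO2 and F mutually trans; NO2 and F mutually cis (chiral).
One of these lacks any improper symmetry element and so occurs as an enantiomeric pair, giving 2 + 1 = 3 stereoisomers in total.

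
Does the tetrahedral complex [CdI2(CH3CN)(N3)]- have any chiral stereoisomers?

Only one geometric arrangement is possible.

no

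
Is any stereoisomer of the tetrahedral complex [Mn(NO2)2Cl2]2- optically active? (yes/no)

no

Only one geometric arrangement is possible.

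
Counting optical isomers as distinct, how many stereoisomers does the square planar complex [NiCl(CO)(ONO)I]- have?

3

In a square planar complex each vertex has one trans partner and two cis neighbours.
The distinct arrangements are (3 in all): (CO/I trans, Cl/ONO trans); (CO/ONO trans, Cl/I trans); (CO/Cl trans, I/ONO trans).
Each arrangement has an internal mirror plane or centre of symmetry, so none is chiral.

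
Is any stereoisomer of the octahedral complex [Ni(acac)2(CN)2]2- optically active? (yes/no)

The six octahedral sites form three mutually perpendicular trans pairs.
Each acac is bidentate and must span two cis positions.
There are 2 geometric isomers: CN trans; CN cis (chiral).
One of these lacks any improper symmetry element and so occurs as an enantiomeric pair, giving 2 + 1 = 3 stereoisomers in total.

yes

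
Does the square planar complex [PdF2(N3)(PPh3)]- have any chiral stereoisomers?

no

Systematic placement gives 2 geometric isomers: F cis; F trans.
Each arrangement has an internal mirror plane or centre of symmetry, so none is chiral.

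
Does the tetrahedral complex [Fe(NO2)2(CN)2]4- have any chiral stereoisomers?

In a tetrahedral complex all four positions are equivalent and every pair of ligands is adjacent — there is no cis/trans distinction.
Only one geometric arrangement is possible.

no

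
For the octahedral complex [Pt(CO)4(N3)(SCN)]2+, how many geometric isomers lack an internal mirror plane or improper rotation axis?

In an octahedral complex each vertex has one trans partner and four cis neighbours.
Systematic placement gives 2 geometric isomers: N3 and SCN mutually trans; N3 and SCN mutually cis.
Each arrangement has an internal mirror plane or centre of symmetry, so none is chiral.

0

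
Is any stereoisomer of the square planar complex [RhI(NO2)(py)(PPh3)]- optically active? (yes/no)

no

In a square planar complex each vertex has one trans partner and two cis neighbours.
Working through the distinct placements yields 3 geometric isomers: (I/PPh3 trans, NO2/py trans); (I/py trans, NO2/PPh3 trans); (I/NO2 trans, PPh3/py trans).
Each arrangement has an internal mirror plane or centre of symmetry, so none is chiral.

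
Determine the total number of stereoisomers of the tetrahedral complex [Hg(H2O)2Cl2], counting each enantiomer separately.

All four vertices of a tetrahedron are equivalent and mutually adjacent, so cis/trans isomerism cannot arise.
Only one geometric arrangement is possible.

1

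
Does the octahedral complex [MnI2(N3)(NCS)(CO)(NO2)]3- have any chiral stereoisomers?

In an octahedral complex each vertex has one trans partner and four cis neighbours.
Exhaustive case analysis gives 9 geometric isomers.
Of these, 6 lack any improper symmetry element and so occur as enantiomeric pairs, giving 9 + 6 = 15 stereoisomers in total.

yes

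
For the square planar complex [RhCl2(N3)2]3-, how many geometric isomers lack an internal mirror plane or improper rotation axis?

Working through the distinct placements yields 2 geometric isomers: Cl cis; Cl trans.
Each arrangement has an internal mirror plane or centre of symmetry, so none is chiral.

0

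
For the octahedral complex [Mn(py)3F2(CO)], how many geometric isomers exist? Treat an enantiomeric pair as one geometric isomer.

3

The six octahedral sites form three mutually perpendicular trans pairs.
The distinct arrangements are (3 in all): py mer, F cis; py mer, F trans; py fac, F cis.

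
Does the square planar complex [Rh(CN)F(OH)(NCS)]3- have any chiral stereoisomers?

no

A square has two trans pairs of vertices; adjacent vertices are cis.
Systematic placement gives 3 geometric isomers: (CN/NCS trans, F/OH trans); (CN/OH trans, F/NCS trans); (CN/F trans, NCS/OH trans).
Each arrangement has an internal mirror plane or centre of symmetry, so none is chiral.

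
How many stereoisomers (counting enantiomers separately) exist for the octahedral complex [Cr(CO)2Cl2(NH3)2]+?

An octahedron has six vertices in three trans pairs; every non-trans pair is cis.
The distinct arrangements are (5 in all): CO trans, Cl trans, NH3 trans; CO trans, Cl cis, NH3 cis; CO cis, Cl cis, NH3 trans; CO cis, Cl cis, NH3 cis (chiral); CO cis, Cl trans, NH3 cis.
One of these lacks any improper symmetry element and so occurs as an enantiomeric pair, giving 5 + 1 = 6 stereoisomers in total.

6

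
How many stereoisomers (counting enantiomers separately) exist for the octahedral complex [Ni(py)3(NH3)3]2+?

2

Working through the distinct placements yields 2 geometric isomers: py mer; py fac.
Each arrangement has an internal mirror plane or centre of symmetry, so none is chiral.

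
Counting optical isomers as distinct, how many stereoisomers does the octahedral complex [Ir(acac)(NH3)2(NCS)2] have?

An octahedron has six vertices in three trans pairs; every non-trans pair is cis.
Each acac is bidentate and must span two cis positions.
Working through the distinct placements yields 3 geometric isomers: NH3 cis, NCS trans; NH3 cis, NCS cis (chiral); NH3 trans, NCS cis.
One of these lacks any improper symmetry element and so occurs as an enantiomeric pair, giving 3 + 1 = 4 stereoisomers in total.

4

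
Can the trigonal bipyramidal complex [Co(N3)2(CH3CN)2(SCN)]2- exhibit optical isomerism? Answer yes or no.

yes

In a trigonal bipyramid the two axial positions differ from the three equatorial ones.
Systematic enumeration (placing each ligand type in turn and discarding arrangements equivalent by rotation or reflection) gives 5 geometric isomers.
One of these lacks any improper symmetry element and so occurs as an enantiomeric pair, giving 5 + 1 = 6 stereoisomers in total.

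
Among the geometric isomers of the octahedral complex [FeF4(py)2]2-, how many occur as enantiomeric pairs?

An octahedron has six vertices in three trans pairs; every non-trans pair is cis.
Working through the distinct placements yields 2 geometric isomers: py trans; py cis.
Each arrangement has an internal mirror plane or centre of symmetry, so none is chiral.

0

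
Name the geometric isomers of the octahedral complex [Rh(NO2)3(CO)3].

There are 2 geometric isomers: NO2 mer; NO2 fac.

fac and mer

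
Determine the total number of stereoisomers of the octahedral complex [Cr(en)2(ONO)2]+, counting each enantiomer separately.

3

The six octahedral sites form three mutually perpendicular trans pairs.
Each en is bidentate and must span two cis positions.
The distinct arrangements are (2 in all): ONO trans; ONO cis (chiral).
One of these lacks any improper symmetry element and so occurs as an enantiomeric pair, giving 2 + 1 = 3 stereoisomers in total.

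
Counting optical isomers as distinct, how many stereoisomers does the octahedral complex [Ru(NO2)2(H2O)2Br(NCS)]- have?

8

The six octahedral sites form three mutually perpendicular trans pairs.
Systematic placement gives 6 geometric isomers: NO2 trans, H2O cis; NO2 cis, H2O cis (3 arrangements, 2 chiral); NO2 trans, H2O trans; NO2 cis, H2O trans.
Of these, 2 lack any improper symmetry element and so occur as enantiomeric pairs, giving 6 + 2 = 8 stereoisomers in total.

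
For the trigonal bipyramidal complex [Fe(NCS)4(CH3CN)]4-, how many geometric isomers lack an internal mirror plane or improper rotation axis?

0

Working through the distinct placements yields 2 geometric isomers: CH3CN axial; CH3CN equatorial.
Each arrangement has an internal mirror plane or centre of symmetry, so none is chiral.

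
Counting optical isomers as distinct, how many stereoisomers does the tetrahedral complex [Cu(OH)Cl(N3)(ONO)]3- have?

2

Only one geometric arrangement is possible; it has no improper symmetry element, so it exists as a pair of enantiomers (2 stereoisomers).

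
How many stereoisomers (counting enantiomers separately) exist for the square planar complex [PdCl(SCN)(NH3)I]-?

3

A square has two trans pairs of vertices; adjacent vertices are cis.
There are 3 geometric isomers: (Cl/NH3 trans, I/SCN trans); (Cl/SCN trans, I/NH3 trans); (Cl/I trans, NH3/SCN trans).
Each arrangement has an internal mirror plane or centre of symmetry, so none is chiral.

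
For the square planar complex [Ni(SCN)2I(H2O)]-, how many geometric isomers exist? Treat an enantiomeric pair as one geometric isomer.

In a square planar complex each vertex has one trans partner and two cis neighbours.
Systematic placement gives 2 geometric isomers: SCN cis; SCN trans.

2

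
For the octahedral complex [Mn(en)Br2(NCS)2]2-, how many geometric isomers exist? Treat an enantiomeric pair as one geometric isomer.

3

In an octahedral complex each vertex has one trans partner and four cis neighbours.
Each en is bidentate and must span two cis positions.
There are 3 geometric isomers: Br trans, NCS cis; Br cis, NCS cis (chiral); Br cis, NCS trans.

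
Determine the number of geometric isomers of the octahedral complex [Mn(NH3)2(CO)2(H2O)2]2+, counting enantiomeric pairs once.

5

In an octahedral complex each vertex has one trans partner and four cis neighbours.
There are 5 geometric isomers: NH3 trans, CO trans, H2O trans; NH3 cis, CO trans, H2O cis; NH3 trans, CO cis, H2O cis; NH3 cis, CO cis, H2O cis (chiral); NH3 cis, CO cis, H2O trans.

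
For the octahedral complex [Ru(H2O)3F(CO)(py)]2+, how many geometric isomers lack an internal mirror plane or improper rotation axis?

1

Systematic placement gives 4 geometric isomers: H2O mer (3 arrangements); H2O fac (chiral).
One of these lacks any improper symmetry element and so occurs as an enantiomeric pair, giving 4 + 1 = 5 stereoisomers in total.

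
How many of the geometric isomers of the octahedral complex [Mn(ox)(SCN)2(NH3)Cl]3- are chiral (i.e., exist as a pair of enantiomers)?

Each ox is bidentate and must span two cis positions.
Working through the distinct placements yields 4 geometric isomers: SCN cis (3 arrangements, 2 chiral); SCN trans.
Of these, 2 lack any improper symmetry element and so occur as enantiomeric pairs, giving 4 + 2 = 6 stereoisomers in total.

2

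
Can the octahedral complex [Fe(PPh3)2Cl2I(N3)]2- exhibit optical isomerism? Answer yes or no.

yes

The six octahedral sites form three mutually perpendicular trans pairs.
The distinct arrangements are (6 in all): PPh3 trans, Cl trans; PPh3 cis, Cl trans; PPh3 trans, Cl cis; PPh3 cis, Cl cis (3 arrangements, 2 chiral).
Of these, 2 lack any improper symmetry element and so occur as enantiomeric pairs, giving 6 + 2 = 8 stereoisomers in total.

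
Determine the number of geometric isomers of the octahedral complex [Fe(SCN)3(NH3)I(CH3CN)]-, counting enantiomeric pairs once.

The six octahedral sites form three mutually perpendicular trans pairs.
Working through the distinct placements yields 4 geometric isomers: SCN mer (3 arrangements); SCN fac (chiral).

4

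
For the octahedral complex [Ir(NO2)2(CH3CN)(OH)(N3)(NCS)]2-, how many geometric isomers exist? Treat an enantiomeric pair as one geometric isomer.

An octahedron has six vertices in three trans pairs; every non-trans pair is cis.
Systematic enumeration (placing each ligand type in turn and discarding arrangements equivalent by rotation or reflection) gives 9 geometric isomers.

9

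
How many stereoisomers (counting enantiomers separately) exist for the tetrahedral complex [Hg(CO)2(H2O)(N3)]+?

1

All four vertices of a tetrahedron are equivalent and mutually adjacent, so cis/trans isomerism cannot arise.
Only one geometric arrangement is possible.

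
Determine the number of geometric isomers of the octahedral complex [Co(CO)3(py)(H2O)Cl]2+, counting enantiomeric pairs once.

4

In an octahedral complex each vertex has one trans partner and four cis neighbours.
Systematic placement gives 4 geometric isomers: CO mer (3 arrangements); CO fac (chiral).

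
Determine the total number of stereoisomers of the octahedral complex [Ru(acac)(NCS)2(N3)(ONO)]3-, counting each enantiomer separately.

6

An octahedron has six vertices in three trans pairs; every non-trans pair is cis.
Each acac is bidentate and must span two cis positions.
Systematic placement gives 4 geometric isomers: NCS cis (3 arrangements, 2 chiral); NCS trans.
Of these, 2 lack any improper symmetry element and so occur as enantiomeric pairs, giving 4 + 2 = 6 stereoisomers in total.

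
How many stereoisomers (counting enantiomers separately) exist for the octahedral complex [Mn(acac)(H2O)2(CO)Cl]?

6

An octahedron has six vertices in three trans pairs; every non-trans pair is cis.
Each acac is bidentate and must span two cis positions.
The distinct arrangements are (4 in all): H2O cis (3 arrangements, 2 chiral); H2O trans.
Of these, 2 lack any improper symmetry element and so occur as enantiomeric pairs, giving 4 + 2 = 6 stereoisomers in total.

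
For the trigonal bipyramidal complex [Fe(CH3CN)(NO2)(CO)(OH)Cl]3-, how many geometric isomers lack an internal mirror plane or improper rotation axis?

10

In a trigonal bipyramid the two axial positions differ from the three equatorial ones.
Exhaustive case analysis gives 10 geometric isomers.
Of these, 10 lack any improper symmetry element and so occur as enantiomeric pairs, giving 10 + 10 = 20 stereoisomers in total.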